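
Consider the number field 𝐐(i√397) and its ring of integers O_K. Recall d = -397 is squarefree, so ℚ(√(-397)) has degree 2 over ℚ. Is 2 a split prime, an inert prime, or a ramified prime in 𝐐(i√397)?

d = -397 ≡ 3 (mod 4), so O_K = ℤ[√-397] and disc(K) = 4d = -1588.
Ramification test: 2 | -1588. The prime 2 ramifies in K.

2 is ramified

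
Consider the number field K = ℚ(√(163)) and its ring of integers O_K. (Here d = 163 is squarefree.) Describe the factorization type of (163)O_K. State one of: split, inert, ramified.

163 mod 4 = 3, hence disc K = 4·163 = 652 and O_K = ℤ[√163].
163 divides disc(K) = 652, so 163 ramifies.

ramified — (163) = 𝔭²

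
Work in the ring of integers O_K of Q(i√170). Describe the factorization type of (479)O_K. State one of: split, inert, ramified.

-170 mod 4 = 2, hence disc K = 4·(-170) = -680 and O_K = ℤ[√-170].
Since gcd(479, -680) = 1 the prime 479 does not ramify.
Compute (-170/479) via Euler: 309^((479-1)/2) mod 479 = 1, so (-170/479) = 1.
(-170/479) = 1, so 479 splits.

split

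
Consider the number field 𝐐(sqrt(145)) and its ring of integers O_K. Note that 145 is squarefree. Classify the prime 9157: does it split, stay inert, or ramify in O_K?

145 mod 4 = 1, hence disc K = 145 and O_K = ℤ[(1+√145)/2].
disc(K) = 145 is not divisible by 9157; 9157 is unramified.
(145/9157) = 145^4578 mod 9157 = 9156, giving Legendre symbol -1.
Legendre symbol -1 ⇒ 9157 is inert.

inert — (9157) stays prime in O_K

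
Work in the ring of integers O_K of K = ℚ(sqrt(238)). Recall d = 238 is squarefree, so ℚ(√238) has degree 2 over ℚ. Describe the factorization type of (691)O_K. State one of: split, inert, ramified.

238 mod 4 = 2, hence disc K = 4·238 = 952 and O_K = ℤ[√238].
Since gcd(691, 952) = 1 the prime 691 does not ramify.
Legendre symbol by Euler's criterion: (238/691) ≡ 238^345 ≡ 1 (mod 691), i.e. (238/691) = 1.
d is a quadratic residue mod p, hence 691 splits in O_K.

split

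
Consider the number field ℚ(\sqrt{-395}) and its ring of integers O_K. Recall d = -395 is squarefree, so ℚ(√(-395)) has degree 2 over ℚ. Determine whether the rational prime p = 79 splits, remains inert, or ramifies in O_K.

-395 mod 4 = 1, hence disc K = -395 and O_K = ℤ[(1+√-395)/2].
79 divides disc(K) = -395, so 79 ramifies.

p ramifies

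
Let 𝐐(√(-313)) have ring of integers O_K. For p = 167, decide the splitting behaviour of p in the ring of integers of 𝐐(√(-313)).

Since -313 ≢ 1 mod 4, the ring of integers is ℤ[√-313] with discriminant 4·(-313) = -1252.
167 ∤ -1252, so 167 is unramified.
(-313/167) = 21^83 mod 167 = 1, giving Legendre symbol 1.
Legendre symbol 1 ⇒ 167 is split.

split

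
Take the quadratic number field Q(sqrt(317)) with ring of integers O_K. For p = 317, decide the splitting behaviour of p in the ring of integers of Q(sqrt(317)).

ramified

d = 317 ≡ 1 (mod 4), so O_K = ℤ[(1+√317)/2] and disc(K) = d = 317.
Ramification test: 317 | 317. The prime 317 ramifies in K.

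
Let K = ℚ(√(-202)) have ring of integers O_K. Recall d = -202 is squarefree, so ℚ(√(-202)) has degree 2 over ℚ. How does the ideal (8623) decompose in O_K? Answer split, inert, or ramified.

d = -202 ≡ 2 (mod 4), so O_K = ℤ[√-202] and disc(K) = 4d = -808.
disc(K) = -808 is not divisible by 8623; 8623 is unramified.
Euler's criterion: (-202)^4311 mod 8623 = 1. Thus (-202|8623) = 1.
d is a quadratic residue mod p, hence 8623 splits in O_K.

split — (8623) = 𝔭₁𝔭₂ with 𝔭₁ ≠ 𝔭₂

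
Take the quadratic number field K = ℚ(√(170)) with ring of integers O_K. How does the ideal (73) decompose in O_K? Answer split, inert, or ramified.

split — (73) = 𝔭₁𝔭₂ with 𝔭₁ ≠ 𝔭₂

d = 170 ≡ 2 (mod 4), so O_K = ℤ[√170] and disc(K) = 4d = 680.
Since gcd(73, 680) = 1 the prime 73 does not ramify.
Legendre symbol by Euler's criterion: (170/73) ≡ 170^36 ≡ 1 (mod 73), i.e. (170/73) = 1.
Legendre symbol 1 ⇒ 73 is split.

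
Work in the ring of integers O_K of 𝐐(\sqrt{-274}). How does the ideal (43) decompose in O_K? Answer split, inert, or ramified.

inert — (43) stays prime in O_K

d = -274 ≡ 2 (mod 4), so O_K = ℤ[√-274] and disc(K) = 4d = -1096.
Since gcd(43, -1096) = 1 the prime 43 does not ramify.
Compute (-274/43) via Euler: 27^((43-1)/2) mod 43 = 42, so (-274/43) = -1.
Legendre symbol -1 ⇒ 43 is inert.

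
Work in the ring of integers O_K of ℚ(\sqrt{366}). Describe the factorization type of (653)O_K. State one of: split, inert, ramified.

d = 366 ≡ 2 (mod 4), so O_K = ℤ[√366] and disc(K) = 4d = 1464.
653 ∤ 1464, so 653 is unramified.
Compute (366/653) via Euler: 366^((653-1)/2) mod 653 = 652, so (366/653) = -1.
d is a non-residue mod p, hence 653 remains inert in O_K.

p is inert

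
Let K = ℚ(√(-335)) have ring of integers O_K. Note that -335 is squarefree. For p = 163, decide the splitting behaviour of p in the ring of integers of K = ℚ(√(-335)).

-335 mod 4 = 1, hence disc K = -335 and O_K = ℤ[(1+√-335)/2].
disc(K) = -335 is not divisible by 163; 163 is unramified.
Legendre symbol by Euler's criterion: (-335/163) ≡ (-335)^81 ≡ 162 (mod 163), i.e. (-335/163) = -1.
Legendre symbol -1 ⇒ 163 is inert.

remains prime (inert)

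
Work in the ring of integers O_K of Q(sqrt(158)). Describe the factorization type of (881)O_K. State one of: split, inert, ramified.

inert

d = 158 ≡ 2 (mod 4), so O_K = ℤ[√158] and disc(K) = 4d = 632.
disc(K) = 632 is not divisible by 881; 881 is unramified.
Euler's criterion: 158^440 mod 881 = 880. Thus (158|881) = -1.
(158/881) = -1, so 881 is inert.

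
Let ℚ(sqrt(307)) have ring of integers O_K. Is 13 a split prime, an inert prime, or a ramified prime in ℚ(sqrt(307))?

d = 307 ≡ 3 (mod 4), so O_K = ℤ[√307] and disc(K) = 4d = 1228.
disc(K) = 1228 is not divisible by 13; 13 is unramified.
Compute (307/13) via Euler: 8^((13-1)/2) mod 13 = 12, so (307/13) = -1.
d is a non-residue mod p, hence 13 remains inert in O_K.

inert — (13) stays prime in O_K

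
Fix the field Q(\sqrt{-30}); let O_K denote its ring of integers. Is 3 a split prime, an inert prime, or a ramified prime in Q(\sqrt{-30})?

-30 mod 4 = 2, hence disc K = 4·(-30) = -120 and O_K = ℤ[√-30].
Ramification test: 3 | -120. The prime 3 ramifies in K.

p ramifies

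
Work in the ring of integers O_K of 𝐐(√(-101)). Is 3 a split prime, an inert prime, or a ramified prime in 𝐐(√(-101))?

splits completely

Since -101 ≢ 1 mod 4, the ring of integers is ℤ[√-101] with discriminant 4·(-101) = -404.
disc(K) = -404 is not divisible by 3; 3 is unramified.
(-101/3) = 1^1 mod 3 = 1, giving Legendre symbol 1.
Legendre symbol 1 ⇒ 3 is split.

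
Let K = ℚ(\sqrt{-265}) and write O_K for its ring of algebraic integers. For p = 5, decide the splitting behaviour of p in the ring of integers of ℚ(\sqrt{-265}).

Since -265 ≢ 1 mod 4, the ring of integers is ℤ[√-265] with discriminant 4·(-265) = -1060.
5 divides disc(K) = -1060, so 5 ramifies.

ramified — (5) = 𝔭²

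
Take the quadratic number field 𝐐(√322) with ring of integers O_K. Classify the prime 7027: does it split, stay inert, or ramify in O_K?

322 mod 4 = 2, hence disc K = 4·322 = 1288 and O_K = ℤ[√322].
disc(K) = 1288 is not divisible by 7027; 7027 is unramified.
Compute (322/7027) via Euler: 322^((7027-1)/2) mod 7027 = 1, so (322/7027) = 1.
(322/7027) = 1, so 7027 splits.

7027 splits in O_K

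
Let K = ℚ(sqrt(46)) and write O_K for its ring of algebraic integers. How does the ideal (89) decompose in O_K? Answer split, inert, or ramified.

d = 46 ≡ 2 (mod 4), so O_K = ℤ[√46] and disc(K) = 4d = 184.
Since gcd(89, 184) = 1 the prime 89 does not ramify.
Euler's criterion: 46^44 mod 89 = 88. Thus (46|89) = -1.
Legendre symbol -1 ⇒ 89 is inert.

inert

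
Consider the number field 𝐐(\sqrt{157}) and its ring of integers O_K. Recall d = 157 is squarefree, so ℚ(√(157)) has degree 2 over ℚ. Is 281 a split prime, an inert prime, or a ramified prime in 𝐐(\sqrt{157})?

157 mod 4 = 1, hence disc K = 157 and O_K = ℤ[(1+√157)/2].
disc(K) = 157 is not divisible by 281; 281 is unramified.
Euler's criterion: 157^140 mod 281 = 1. Thus (157|281) = 1.
(157/281) = 1, so 281 splits.

p splits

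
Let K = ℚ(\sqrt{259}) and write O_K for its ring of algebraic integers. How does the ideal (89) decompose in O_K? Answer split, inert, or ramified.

259 mod 4 = 3, hence disc K = 4·259 = 1036 and O_K = ℤ[√259].
89 ∤ 1036, so 89 is unramified.
Legendre symbol by Euler's criterion: (259/89) ≡ 259^44 ≡ 1 (mod 89), i.e. (259/89) = 1.
(259/89) = 1, so 89 splits.

split — (89) = 𝔭₁𝔭₂ with 𝔭₁ ≠ 𝔭₂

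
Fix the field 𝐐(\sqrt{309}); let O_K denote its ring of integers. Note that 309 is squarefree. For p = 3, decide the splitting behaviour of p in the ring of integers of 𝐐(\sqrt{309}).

309 mod 4 = 1, hence disc K = 309 and O_K = ℤ[(1+√309)/2].
Ramification test: 3 | 309. The prime 3 ramifies in K.

ramified — (3) = 𝔭²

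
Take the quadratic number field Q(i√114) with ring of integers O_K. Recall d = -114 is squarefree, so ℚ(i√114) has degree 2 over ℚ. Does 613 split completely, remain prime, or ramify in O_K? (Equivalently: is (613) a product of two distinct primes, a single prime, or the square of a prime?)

Since -114 ≢ 1 mod 4, the ring of integers is ℤ[√-114] with discriminant 4·(-114) = -456.
disc(K) = -456 is not divisible by 613; 613 is unramified.
Compute (-114/613) via Euler: 499^((613-1)/2) mod 613 = 612, so (-114/613) = -1.
d is a non-residue mod p, hence 613 remains inert in O_K.

613 remains inert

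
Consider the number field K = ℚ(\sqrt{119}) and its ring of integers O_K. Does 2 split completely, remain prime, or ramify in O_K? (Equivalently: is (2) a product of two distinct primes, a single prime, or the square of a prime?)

Since 119 ≢ 1 mod 4, the ring of integers is ℤ[√119] with discriminant 4·119 = 476.
disc(K) = 476 = 2·238, so p = 2 is ramified.

2 is ramified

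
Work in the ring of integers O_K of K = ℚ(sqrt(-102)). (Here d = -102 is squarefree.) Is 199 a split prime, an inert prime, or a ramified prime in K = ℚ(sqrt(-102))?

remains prime (inert)

Since -102 ≢ 1 mod 4, the ring of integers is ℤ[√-102] with discriminant 4·(-102) = -408.
Since gcd(199, -408) = 1 the prime 199 does not ramify.
(-102/199) = 97^99 mod 199 = 198, giving Legendre symbol -1.
(-102/199) = -1, so 199 is inert.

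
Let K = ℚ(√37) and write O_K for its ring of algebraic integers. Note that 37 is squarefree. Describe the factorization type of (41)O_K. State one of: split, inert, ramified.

splits completely

d = 37 ≡ 1 (mod 4), so O_K = ℤ[(1+√37)/2] and disc(K) = d = 37.
41 ∤ 37, so 41 is unramified.
Legendre symbol by Euler's criterion: (37/41) ≡ 37^20 ≡ 1 (mod 41), i.e. (37/41) = 1.
Legendre symbol 1 ⇒ 41 is split.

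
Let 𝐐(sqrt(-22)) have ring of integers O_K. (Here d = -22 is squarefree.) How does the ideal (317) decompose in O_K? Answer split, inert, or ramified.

d = -22 ≡ 2 (mod 4), so O_K = ℤ[√-22] and disc(K) = 4d = -88.
Since gcd(317, -88) = 1 the prime 317 does not ramify.
Legendre symbol by Euler's criterion: (-22/317) ≡ (-22)^158 ≡ 316 (mod 317), i.e. (-22/317) = -1.
Legendre symbol -1 ⇒ 317 is inert.

inert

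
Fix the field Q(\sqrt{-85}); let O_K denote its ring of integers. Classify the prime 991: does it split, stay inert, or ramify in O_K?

d = -85 ≡ 3 (mod 4), so O_K = ℤ[√-85] and disc(K) = 4d = -340.
991 ∤ -340, so 991 is unramified.
(-85/991) = 906^495 mod 991 = 1, giving Legendre symbol 1.
d is a quadratic residue mod p, hence 991 splits in O_K.

split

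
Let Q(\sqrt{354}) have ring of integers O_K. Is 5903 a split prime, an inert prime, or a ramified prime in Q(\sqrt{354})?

Since 354 ≢ 1 mod 4, the ring of integers is ℤ[√354] with discriminant 4·354 = 1416.
5903 ∤ 1416, so 5903 is unramified.
Compute (354/5903) via Euler: 354^((5903-1)/2) mod 5903 = 5902, so (354/5903) = -1.
(354/5903) = -1, so 5903 is inert.

inert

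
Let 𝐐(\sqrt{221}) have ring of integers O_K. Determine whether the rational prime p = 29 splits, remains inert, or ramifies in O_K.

inert — (29) stays prime in O_K

221 mod 4 = 1, hence disc K = 221 and O_K = ℤ[(1+√221)/2].
Since gcd(29, 221) = 1 the prime 29 does not ramify.
Legendre symbol by Euler's criterion: (221/29) ≡ 221^14 ≡ 28 (mod 29), i.e. (221/29) = -1.
Legendre symbol -1 ⇒ 29 is inert.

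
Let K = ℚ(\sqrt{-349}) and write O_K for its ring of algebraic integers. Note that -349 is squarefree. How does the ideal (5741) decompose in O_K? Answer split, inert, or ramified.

Since -349 ≢ 1 mod 4, the ring of integers is ℤ[√-349] with discriminant 4·(-349) = -1396.
Since gcd(5741, -1396) = 1 the prime 5741 does not ramify.
Euler's criterion: (-349)^2870 mod 5741 = 1. Thus (-349|5741) = 1.
(-349/5741) = 1, so 5741 splits.

5741 splits in O_K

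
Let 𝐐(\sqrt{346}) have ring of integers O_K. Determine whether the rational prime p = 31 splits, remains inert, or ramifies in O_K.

split

Since 346 ≢ 1 mod 4, the ring of integers is ℤ[√346] with discriminant 4·346 = 1384.
Since gcd(31, 1384) = 1 the prime 31 does not ramify.
Compute (346/31) via Euler: 5^((31-1)/2) mod 31 = 1, so (346/31) = 1.
(346/31) = 1, so 31 splits.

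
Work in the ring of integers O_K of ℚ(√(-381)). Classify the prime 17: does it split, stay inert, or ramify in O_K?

inert — (17) stays prime in O_K

d = -381 ≡ 3 (mod 4), so O_K = ℤ[√-381] and disc(K) = 4d = -1524.
Since gcd(17, -1524) = 1 the prime 17 does not ramify.
Euler's criterion: (-381)^8 mod 17 = 16. Thus (-381|17) = -1.
(-381/17) = -1, so 17 is inert.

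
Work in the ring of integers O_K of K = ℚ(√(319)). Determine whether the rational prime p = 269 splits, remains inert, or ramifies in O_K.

319 mod 4 = 3, hence disc K = 4·319 = 1276 and O_K = ℤ[√319].
disc(K) = 1276 is not divisible by 269; 269 is unramified.
(319/269) = 50^134 mod 269 = 268, giving Legendre symbol -1.
Legendre symbol -1 ⇒ 269 is inert.

inert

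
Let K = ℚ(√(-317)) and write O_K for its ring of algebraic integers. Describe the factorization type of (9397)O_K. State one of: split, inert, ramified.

split

d = -317 ≡ 3 (mod 4), so O_K = ℤ[√-317] and disc(K) = 4d = -1268.
disc(K) = -1268 is not divisible by 9397; 9397 is unramified.
Euler's criterion: (-317)^4698 mod 9397 = 1. Thus (-317|9397) = 1.
(-317/9397) = 1, so 9397 splits.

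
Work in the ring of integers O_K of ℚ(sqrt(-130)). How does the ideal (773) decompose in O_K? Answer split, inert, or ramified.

d = -130 ≡ 2 (mod 4), so O_K = ℤ[√-130] and disc(K) = 4d = -520.
773 ∤ -520, so 773 is unramified.
(-130/773) = 643^386 mod 773 = 772, giving Legendre symbol -1.
Legendre symbol -1 ⇒ 773 is inert.

773 remains inert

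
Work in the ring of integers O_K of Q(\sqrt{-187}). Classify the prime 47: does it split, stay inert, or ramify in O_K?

-187 mod 4 = 1, hence disc K = -187 and O_K = ℤ[(1+√-187)/2].
47 ∤ -187, so 47 is unramified.
Euler's criterion: (-187)^23 mod 47 = 1. Thus (-187|47) = 1.
d is a quadratic residue mod p, hence 47 splits in O_K.

split — (47) = 𝔭₁𝔭₂ with 𝔭₁ ≠ 𝔭₂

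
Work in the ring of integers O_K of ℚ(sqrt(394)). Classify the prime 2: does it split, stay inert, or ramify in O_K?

d = 394 ≡ 2 (mod 4), so O_K = ℤ[√394] and disc(K) = 4d = 1576.
2 divides disc(K) = 1576, so 2 ramifies.

ramifies in O_K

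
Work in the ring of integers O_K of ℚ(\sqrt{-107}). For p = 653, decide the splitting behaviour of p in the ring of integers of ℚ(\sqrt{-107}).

Since -107 ≡ 1 mod 4, the ring of integers is ℤ[(1+√-107)/2] with discriminant -107.
Since gcd(653, -107) = 1 the prime 653 does not ramify.
Euler's criterion: (-107)^326 mod 653 = 1. Thus (-107|653) = 1.
d is a quadratic residue mod p, hence 653 splits in O_K.

splits completely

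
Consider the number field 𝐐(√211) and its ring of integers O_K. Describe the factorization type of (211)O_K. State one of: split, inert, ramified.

d = 211 ≡ 3 (mod 4), so O_K = ℤ[√211] and disc(K) = 4d = 844.
disc(K) = 844 = 211·4, so p = 211 is ramified.

ramified — (211) = 𝔭²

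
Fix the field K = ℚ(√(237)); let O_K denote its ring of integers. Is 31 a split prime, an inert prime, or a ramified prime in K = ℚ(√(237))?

split

Since 237 ≡ 1 mod 4, the ring of integers is ℤ[(1+√237)/2] with discriminant 237.
Since gcd(31, 237) = 1 the prime 31 does not ramify.
Euler's criterion: 237^15 mod 31 = 1. Thus (237|31) = 1.
Legendre symbol 1 ⇒ 31 is split.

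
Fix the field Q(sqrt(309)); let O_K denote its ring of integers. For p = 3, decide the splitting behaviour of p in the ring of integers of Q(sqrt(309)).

d = 309 ≡ 1 (mod 4), so O_K = ℤ[(1+√309)/2] and disc(K) = d = 309.
Ramification test: 3 | 309. The prime 3 ramifies in K.

ramified — (3) = 𝔭²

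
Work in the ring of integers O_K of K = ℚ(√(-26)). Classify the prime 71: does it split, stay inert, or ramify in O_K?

Since -26 ≢ 1 mod 4, the ring of integers is ℤ[√-26] with discriminant 4·(-26) = -104.
71 ∤ -104, so 71 is unramified.
(-26/71) = 45^35 mod 71 = 1, giving Legendre symbol 1.
Legendre symbol 1 ⇒ 71 is split.

split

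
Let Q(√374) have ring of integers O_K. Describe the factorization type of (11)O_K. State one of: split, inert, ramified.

Since 374 ≢ 1 mod 4, the ring of integers is ℤ[√374] with discriminant 4·374 = 1496.
11 divides disc(K) = 1496, so 11 ramifies.

ramifies in O_K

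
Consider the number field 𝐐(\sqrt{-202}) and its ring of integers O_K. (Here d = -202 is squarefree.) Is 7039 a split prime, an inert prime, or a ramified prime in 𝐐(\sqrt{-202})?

inert

d = -202 ≡ 2 (mod 4), so O_K = ℤ[√-202] and disc(K) = 4d = -808.
disc(K) = -808 is not divisible by 7039; 7039 is unramified.
Legendre symbol by Euler's criterion: (-202/7039) ≡ (-202)^3519 ≡ 7038 (mod 7039), i.e. (-202/7039) = -1.
(-202/7039) = -1, so 7039 is inert.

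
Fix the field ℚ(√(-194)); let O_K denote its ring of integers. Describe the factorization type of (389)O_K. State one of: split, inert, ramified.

-194 mod 4 = 2, hence disc K = 4·(-194) = -776 and O_K = ℤ[√-194].
disc(K) = -776 is not divisible by 389; 389 is unramified.
Legendre symbol by Euler's criterion: (-194/389) ≡ (-194)^194 ≡ 388 (mod 389), i.e. (-194/389) = -1.
Legendre symbol -1 ⇒ 389 is inert.

inert — (389) stays prime in O_K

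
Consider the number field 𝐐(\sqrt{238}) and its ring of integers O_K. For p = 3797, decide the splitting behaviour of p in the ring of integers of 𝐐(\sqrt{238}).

remains prime (inert)

238 mod 4 = 2, hence disc K = 4·238 = 952 and O_K = ℤ[√238].
disc(K) = 952 is not divisible by 3797; 3797 is unramified.
Euler's criterion: 238^1898 mod 3797 = 3796. Thus (238|3797) = -1.
d is a non-residue mod p, hence 3797 remains inert in O_K.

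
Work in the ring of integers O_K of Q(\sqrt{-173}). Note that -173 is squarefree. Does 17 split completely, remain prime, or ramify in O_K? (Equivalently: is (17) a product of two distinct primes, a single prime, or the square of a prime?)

remains prime (inert)

-173 mod 4 = 3, hence disc K = 4·(-173) = -692 and O_K = ℤ[√-173].
17 ∤ -692, so 17 is unramified.
(-173/17) = 14^8 mod 17 = 16, giving Legendre symbol -1.
d is a non-residue mod p, hence 17 remains inert in O_K.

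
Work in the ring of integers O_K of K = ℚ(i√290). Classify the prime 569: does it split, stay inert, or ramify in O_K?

569 remains inert

-290 mod 4 = 2, hence disc K = 4·(-290) = -1160 and O_K = ℤ[√-290].
disc(K) = -1160 is not divisible by 569; 569 is unramified.
Compute (-290/569) via Euler: 279^((569-1)/2) mod 569 = 568, so (-290/569) = -1.
(-290/569) = -1, so 569 is inert.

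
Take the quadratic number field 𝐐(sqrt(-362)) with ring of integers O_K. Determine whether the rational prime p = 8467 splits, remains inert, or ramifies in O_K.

Since -362 ≢ 1 mod 4, the ring of integers is ℤ[√-362] with discriminant 4·(-362) = -1448.
Since gcd(8467, -1448) = 1 the prime 8467 does not ramify.
Euler's criterion: (-362)^4233 mod 8467 = 8466. Thus (-362|8467) = -1.
(-362/8467) = -1, so 8467 is inert.

p is inert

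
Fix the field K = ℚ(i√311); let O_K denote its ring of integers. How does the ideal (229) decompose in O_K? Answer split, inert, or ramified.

d = -311 ≡ 1 (mod 4), so O_K = ℤ[(1+√-311)/2] and disc(K) = d = -311.
disc(K) = -311 is not divisible by 229; 229 is unramified.
Euler's criterion: (-311)^114 mod 229 = 1. Thus (-311|229) = 1.
(-311/229) = 1, so 229 splits.

splits completely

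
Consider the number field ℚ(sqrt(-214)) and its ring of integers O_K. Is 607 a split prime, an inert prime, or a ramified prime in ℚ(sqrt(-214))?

-214 mod 4 = 2, hence disc K = 4·(-214) = -856 and O_K = ℤ[√-214].
607 ∤ -856, so 607 is unramified.
Legendre symbol by Euler's criterion: (-214/607) ≡ (-214)^303 ≡ 606 (mod 607), i.e. (-214/607) = -1.
(-214/607) = -1, so 607 is inert.

remains prime (inert)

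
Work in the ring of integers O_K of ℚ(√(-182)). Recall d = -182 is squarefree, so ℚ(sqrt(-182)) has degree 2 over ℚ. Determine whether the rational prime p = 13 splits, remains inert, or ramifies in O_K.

ramified

-182 mod 4 = 2, hence disc K = 4·(-182) = -728 and O_K = ℤ[√-182].
Ramification test: 13 | -728. The prime 13 ramifies in K.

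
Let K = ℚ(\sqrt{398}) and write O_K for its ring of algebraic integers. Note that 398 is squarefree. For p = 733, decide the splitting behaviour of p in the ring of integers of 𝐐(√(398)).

733 splits in O_K

Since 398 ≢ 1 mod 4, the ring of integers is ℤ[√398] with discriminant 4·398 = 1592.
Since gcd(733, 1592) = 1 the prime 733 does not ramify.
Euler's criterion: 398^366 mod 733 = 1. Thus (398|733) = 1.
Legendre symbol 1 ⇒ 733 is split.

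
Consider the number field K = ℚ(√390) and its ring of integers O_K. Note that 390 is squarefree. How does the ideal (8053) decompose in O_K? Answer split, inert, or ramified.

p is inert

Since 390 ≢ 1 mod 4, the ring of integers is ℤ[√390] with discriminant 4·390 = 1560.
Since gcd(8053, 1560) = 1 the prime 8053 does not ramify.
Legendre symbol by Euler's criterion: (390/8053) ≡ 390^4026 ≡ 8052 (mod 8053), i.e. (390/8053) = -1.
d is a non-residue mod p, hence 8053 remains inert in O_K.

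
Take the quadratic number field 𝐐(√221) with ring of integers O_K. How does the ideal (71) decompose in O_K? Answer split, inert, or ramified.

d = 221 ≡ 1 (mod 4), so O_K = ℤ[(1+√221)/2] and disc(K) = d = 221.
disc(K) = 221 is not divisible by 71; 71 is unramified.
Compute (221/71) via Euler: 8^((71-1)/2) mod 71 = 1, so (221/71) = 1.
Legendre symbol 1 ⇒ 71 is split.

splits completely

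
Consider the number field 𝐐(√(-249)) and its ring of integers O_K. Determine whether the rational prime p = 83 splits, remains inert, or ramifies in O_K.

ramified

d = -249 ≡ 3 (mod 4), so O_K = ℤ[√-249] and disc(K) = 4d = -996.
disc(K) = -996 = 83·(-12), so p = 83 is ramified.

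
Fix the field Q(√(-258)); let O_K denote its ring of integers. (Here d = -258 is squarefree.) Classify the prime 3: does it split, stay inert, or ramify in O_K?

-258 mod 4 = 2, hence disc K = 4·(-258) = -1032 and O_K = ℤ[√-258].
3 divides disc(K) = -1032, so 3 ramifies.

ramifies in O_K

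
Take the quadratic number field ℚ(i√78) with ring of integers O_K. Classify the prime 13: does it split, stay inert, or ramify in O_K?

ramified

d = -78 ≡ 2 (mod 4), so O_K = ℤ[√-78] and disc(K) = 4d = -312.
disc(K) = -312 = 13·(-24), so p = 13 is ramified.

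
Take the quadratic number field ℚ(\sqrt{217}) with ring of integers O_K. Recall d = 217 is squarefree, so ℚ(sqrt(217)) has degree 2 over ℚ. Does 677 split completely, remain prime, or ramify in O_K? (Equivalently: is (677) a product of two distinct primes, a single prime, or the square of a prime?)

split

d = 217 ≡ 1 (mod 4), so O_K = ℤ[(1+√217)/2] and disc(K) = d = 217.
Since gcd(677, 217) = 1 the prime 677 does not ramify.
Euler's criterion: 217^338 mod 677 = 1. Thus (217|677) = 1.
d is a quadratic residue mod p, hence 677 splits in O_K.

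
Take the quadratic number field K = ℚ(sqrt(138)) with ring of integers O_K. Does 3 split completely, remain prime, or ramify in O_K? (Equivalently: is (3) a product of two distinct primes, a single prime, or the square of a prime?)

ramified

138 mod 4 = 2, hence disc K = 4·138 = 552 and O_K = ℤ[√138].
disc(K) = 552 = 3·184, so p = 3 is ramified.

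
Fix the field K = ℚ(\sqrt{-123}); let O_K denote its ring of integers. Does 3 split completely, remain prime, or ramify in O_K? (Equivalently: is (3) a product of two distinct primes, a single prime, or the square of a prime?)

p ramifies

Since -123 ≡ 1 mod 4, the ring of integers is ℤ[(1+√-123)/2] with discriminant -123.
3 divides disc(K) = -123, so 3 ramifies.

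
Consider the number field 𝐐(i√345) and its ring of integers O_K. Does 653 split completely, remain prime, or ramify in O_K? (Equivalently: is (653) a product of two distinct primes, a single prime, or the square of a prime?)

653 splits in O_K

d = -345 ≡ 3 (mod 4), so O_K = ℤ[√-345] and disc(K) = 4d = -1380.
653 ∤ -1380, so 653 is unramified.
Compute (-345/653) via Euler: 308^((653-1)/2) mod 653 = 1, so (-345/653) = 1.
(-345/653) = 1, so 653 splits.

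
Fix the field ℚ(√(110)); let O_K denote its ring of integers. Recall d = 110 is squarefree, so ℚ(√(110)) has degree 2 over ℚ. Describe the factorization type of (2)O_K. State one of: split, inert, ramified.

Since 110 ≢ 1 mod 4, the ring of integers is ℤ[√110] with discriminant 4·110 = 440.
disc(K) = 440 = 2·220, so p = 2 is ramified.

p ramifies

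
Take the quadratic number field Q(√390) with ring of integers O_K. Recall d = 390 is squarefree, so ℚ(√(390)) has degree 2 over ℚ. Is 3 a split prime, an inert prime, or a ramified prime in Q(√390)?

3 is ramified

d = 390 ≡ 2 (mod 4), so O_K = ℤ[√390] and disc(K) = 4d = 1560.
3 divides disc(K) = 1560, so 3 ramifies.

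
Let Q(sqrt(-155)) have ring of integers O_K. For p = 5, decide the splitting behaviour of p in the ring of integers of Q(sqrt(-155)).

p ramifies

Since -155 ≡ 1 mod 4, the ring of integers is ℤ[(1+√-155)/2] with discriminant -155.
5 divides disc(K) = -155, so 5 ramifies.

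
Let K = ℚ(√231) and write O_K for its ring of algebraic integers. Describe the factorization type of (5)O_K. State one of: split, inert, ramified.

231 mod 4 = 3, hence disc K = 4·231 = 924 and O_K = ℤ[√231].
5 ∤ 924, so 5 is unramified.
(231/5) = 1^2 mod 5 = 1, giving Legendre symbol 1.
(231/5) = 1, so 5 splits.

split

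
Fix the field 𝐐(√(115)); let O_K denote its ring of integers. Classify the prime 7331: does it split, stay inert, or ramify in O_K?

d = 115 ≡ 3 (mod 4), so O_K = ℤ[√115] and disc(K) = 4d = 460.
Since gcd(7331, 460) = 1 the prime 7331 does not ramify.
Legendre symbol by Euler's criterion: (115/7331) ≡ 115^3665 ≡ 1 (mod 7331), i.e. (115/7331) = 1.
Legendre symbol 1 ⇒ 7331 is split.

splits completely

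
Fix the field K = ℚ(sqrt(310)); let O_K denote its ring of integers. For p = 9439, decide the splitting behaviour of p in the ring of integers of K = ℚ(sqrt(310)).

9439 splits in O_K

d = 310 ≡ 2 (mod 4), so O_K = ℤ[√310] and disc(K) = 4d = 1240.
9439 ∤ 1240, so 9439 is unramified.
Euler's criterion: 310^4719 mod 9439 = 1. Thus (310|9439) = 1.
(310/9439) = 1, so 9439 splits.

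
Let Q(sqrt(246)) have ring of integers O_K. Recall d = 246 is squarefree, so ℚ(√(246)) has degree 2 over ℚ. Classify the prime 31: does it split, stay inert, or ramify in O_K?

246 mod 4 = 2, hence disc K = 4·246 = 984 and O_K = ℤ[√246].
Since gcd(31, 984) = 1 the prime 31 does not ramify.
(246/31) = 29^15 mod 31 = 30, giving Legendre symbol -1.
Legendre symbol -1 ⇒ 31 is inert.

p is inert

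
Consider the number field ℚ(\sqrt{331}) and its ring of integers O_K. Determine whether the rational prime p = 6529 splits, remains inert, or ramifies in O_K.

6529 remains inert

d = 331 ≡ 3 (mod 4), so O_K = ℤ[√331] and disc(K) = 4d = 1324.
6529 ∤ 1324, so 6529 is unramified.
Compute (331/6529) via Euler: 331^((6529-1)/2) mod 6529 = 6528, so (331/6529) = -1.
d is a non-residue mod p, hence 6529 remains inert in O_K.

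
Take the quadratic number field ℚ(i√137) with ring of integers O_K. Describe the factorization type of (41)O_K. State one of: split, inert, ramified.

Since -137 ≢ 1 mod 4, the ring of integers is ℤ[√-137] with discriminant 4·(-137) = -548.
Since gcd(41, -548) = 1 the prime 41 does not ramify.
(-137/41) = 27^20 mod 41 = 40, giving Legendre symbol -1.
Legendre symbol -1 ⇒ 41 is inert.

remains prime (inert)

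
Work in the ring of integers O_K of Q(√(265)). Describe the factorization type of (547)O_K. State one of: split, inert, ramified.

remains prime (inert)

Since 265 ≡ 1 mod 4, the ring of integers is ℤ[(1+√265)/2] with discriminant 265.
547 ∤ 265, so 547 is unramified.
Compute (265/547) via Euler: 265^((547-1)/2) mod 547 = 546, so (265/547) = -1.
Legendre symbol -1 ⇒ 547 is inert.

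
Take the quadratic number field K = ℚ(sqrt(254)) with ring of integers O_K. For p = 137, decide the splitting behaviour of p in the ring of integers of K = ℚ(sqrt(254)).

p is inert

254 mod 4 = 2, hence disc K = 4·254 = 1016 and O_K = ℤ[√254].
137 ∤ 1016, so 137 is unramified.
Euler's criterion: 254^68 mod 137 = 136. Thus (254|137) = -1.
(254/137) = -1, so 137 is inert.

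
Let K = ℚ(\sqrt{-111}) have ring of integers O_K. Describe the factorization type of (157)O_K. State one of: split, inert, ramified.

split

-111 mod 4 = 1, hence disc K = -111 and O_K = ℤ[(1+√-111)/2].
157 ∤ -111, so 157 is unramified.
(-111/157) = 46^78 mod 157 = 1, giving Legendre symbol 1.
(-111/157) = 1, so 157 splits.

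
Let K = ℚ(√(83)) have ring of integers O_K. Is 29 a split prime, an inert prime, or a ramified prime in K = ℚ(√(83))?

83 mod 4 = 3, hence disc K = 4·83 = 332 and O_K = ℤ[√83].
Since gcd(29, 332) = 1 the prime 29 does not ramify.
Euler's criterion: 83^14 mod 29 = 1. Thus (83|29) = 1.
Legendre symbol 1 ⇒ 29 is split.

29 splits in O_K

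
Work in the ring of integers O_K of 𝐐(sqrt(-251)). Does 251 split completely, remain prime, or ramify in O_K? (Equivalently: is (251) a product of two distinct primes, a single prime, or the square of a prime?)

ramified

d = -251 ≡ 1 (mod 4), so O_K = ℤ[(1+√-251)/2] and disc(K) = d = -251.
Ramification test: 251 | -251. The prime 251 ramifies in K.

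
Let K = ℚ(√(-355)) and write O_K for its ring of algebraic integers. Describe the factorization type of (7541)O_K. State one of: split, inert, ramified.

split

d = -355 ≡ 1 (mod 4), so O_K = ℤ[(1+√-355)/2] and disc(K) = d = -355.
Since gcd(7541, -355) = 1 the prime 7541 does not ramify.
(-355/7541) = 7186^3770 mod 7541 = 1, giving Legendre symbol 1.
Legendre symbol 1 ⇒ 7541 is split.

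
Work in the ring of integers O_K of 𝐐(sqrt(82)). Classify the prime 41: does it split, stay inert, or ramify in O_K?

82 mod 4 = 2, hence disc K = 4·82 = 328 and O_K = ℤ[√82].
41 divides disc(K) = 328, so 41 ramifies.

p ramifies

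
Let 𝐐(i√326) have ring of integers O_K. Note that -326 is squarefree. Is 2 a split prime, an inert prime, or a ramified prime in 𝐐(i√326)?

Since -326 ≢ 1 mod 4, the ring of integers is ℤ[√-326] with discriminant 4·(-326) = -1304.
disc(K) = -1304 = 2·(-652), so p = 2 is ramified.

2 is ramified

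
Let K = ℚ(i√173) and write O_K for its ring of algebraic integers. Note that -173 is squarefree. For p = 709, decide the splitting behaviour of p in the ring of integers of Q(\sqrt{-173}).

inert

Since -173 ≢ 1 mod 4, the ring of integers is ℤ[√-173] with discriminant 4·(-173) = -692.
709 ∤ -692, so 709 is unramified.
Compute (-173/709) via Euler: 536^((709-1)/2) mod 709 = 708, so (-173/709) = -1.
Legendre symbol -1 ⇒ 709 is inert.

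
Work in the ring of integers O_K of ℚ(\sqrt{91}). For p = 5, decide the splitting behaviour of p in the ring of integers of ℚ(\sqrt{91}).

split

Since 91 ≢ 1 mod 4, the ring of integers is ℤ[√91] with discriminant 4·91 = 364.
Since gcd(5, 364) = 1 the prime 5 does not ramify.
(91/5) = 1^2 mod 5 = 1, giving Legendre symbol 1.
d is a quadratic residue mod p, hence 5 splits in O_K.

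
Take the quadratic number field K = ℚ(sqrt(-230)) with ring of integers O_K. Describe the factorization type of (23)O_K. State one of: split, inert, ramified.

ramifies in O_K

d = -230 ≡ 2 (mod 4), so O_K = ℤ[√-230] and disc(K) = 4d = -920.
disc(K) = -920 = 23·(-40), so p = 23 is ramified.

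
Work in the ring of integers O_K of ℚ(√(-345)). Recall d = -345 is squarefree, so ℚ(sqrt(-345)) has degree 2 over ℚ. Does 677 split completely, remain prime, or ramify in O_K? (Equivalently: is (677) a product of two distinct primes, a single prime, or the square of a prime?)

d = -345 ≡ 3 (mod 4), so O_K = ℤ[√-345] and disc(K) = 4d = -1380.
disc(K) = -1380 is not divisible by 677; 677 is unramified.
Compute (-345/677) via Euler: 332^((677-1)/2) mod 677 = 676, so (-345/677) = -1.
d is a non-residue mod p, hence 677 remains inert in O_K.

677 remains inert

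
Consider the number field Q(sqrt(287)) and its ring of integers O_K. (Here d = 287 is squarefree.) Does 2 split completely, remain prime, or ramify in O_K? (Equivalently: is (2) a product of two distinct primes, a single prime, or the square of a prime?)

Since 287 ≢ 1 mod 4, the ring of integers is ℤ[√287] with discriminant 4·287 = 1148.
disc(K) = 1148 = 2·574, so p = 2 is ramified.

ramifies in O_K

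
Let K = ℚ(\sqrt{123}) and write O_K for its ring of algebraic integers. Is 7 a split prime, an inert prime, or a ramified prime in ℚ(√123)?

split — (7) = 𝔭₁𝔭₂ with 𝔭₁ ≠ 𝔭₂

Since 123 ≢ 1 mod 4, the ring of integers is ℤ[√123] with discriminant 4·123 = 492.
Since gcd(7, 492) = 1 the prime 7 does not ramify.
Euler's criterion: 123^3 mod 7 = 1. Thus (123|7) = 1.
Legendre symbol 1 ⇒ 7 is split.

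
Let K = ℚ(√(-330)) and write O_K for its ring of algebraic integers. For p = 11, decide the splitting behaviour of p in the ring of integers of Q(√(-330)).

ramified — (11) = 𝔭²

d = -330 ≡ 2 (mod 4), so O_K = ℤ[√-330] and disc(K) = 4d = -1320.
Ramification test: 11 | -1320. The prime 11 ramifies in K.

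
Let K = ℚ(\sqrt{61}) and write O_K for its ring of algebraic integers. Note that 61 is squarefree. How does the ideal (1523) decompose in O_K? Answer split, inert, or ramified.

d = 61 ≡ 1 (mod 4), so O_K = ℤ[(1+√61)/2] and disc(K) = d = 61.
disc(K) = 61 is not divisible by 1523; 1523 is unramified.
Compute (61/1523) via Euler: 61^((1523-1)/2) mod 1523 = 1522, so (61/1523) = -1.
Legendre symbol -1 ⇒ 1523 is inert.

1523 remains inert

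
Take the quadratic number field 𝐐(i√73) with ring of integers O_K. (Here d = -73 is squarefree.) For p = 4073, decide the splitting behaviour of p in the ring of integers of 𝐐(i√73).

Since -73 ≢ 1 mod 4, the ring of integers is ℤ[√-73] with discriminant 4·(-73) = -292.
Since gcd(4073, -292) = 1 the prime 4073 does not ramify.
Compute (-73/4073) via Euler: 4000^((4073-1)/2) mod 4073 = 4072, so (-73/4073) = -1.
(-73/4073) = -1, so 4073 is inert.

remains prime (inert)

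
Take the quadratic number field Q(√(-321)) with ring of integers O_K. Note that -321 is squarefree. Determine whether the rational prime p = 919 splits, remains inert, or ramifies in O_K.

split — (919) = 𝔭₁𝔭₂ with 𝔭₁ ≠ 𝔭₂

d = -321 ≡ 3 (mod 4), so O_K = ℤ[√-321] and disc(K) = 4d = -1284.
919 ∤ -1284, so 919 is unramified.
Legendre symbol by Euler's criterion: (-321/919) ≡ (-321)^459 ≡ 1 (mod 919), i.e. (-321/919) = 1.
(-321/919) = 1, so 919 splits.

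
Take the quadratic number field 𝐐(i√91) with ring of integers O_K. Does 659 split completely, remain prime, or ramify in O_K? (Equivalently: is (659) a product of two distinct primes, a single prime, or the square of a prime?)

659 splits in O_K

d = -91 ≡ 1 (mod 4), so O_K = ℤ[(1+√-91)/2] and disc(K) = d = -91.
disc(K) = -91 is not divisible by 659; 659 is unramified.
Compute (-91/659) via Euler: 568^((659-1)/2) mod 659 = 1, so (-91/659) = 1.
(-91/659) = 1, so 659 splits.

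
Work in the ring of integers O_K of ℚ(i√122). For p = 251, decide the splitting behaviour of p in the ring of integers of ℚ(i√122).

d = -122 ≡ 2 (mod 4), so O_K = ℤ[√-122] and disc(K) = 4d = -488.
disc(K) = -488 is not divisible by 251; 251 is unramified.
Legendre symbol by Euler's criterion: (-122/251) ≡ (-122)^125 ≡ 250 (mod 251), i.e. (-122/251) = -1.
d is a non-residue mod p, hence 251 remains inert in O_K.

p is inert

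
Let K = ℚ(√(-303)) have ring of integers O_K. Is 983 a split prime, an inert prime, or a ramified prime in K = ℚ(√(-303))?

splits completely

-303 mod 4 = 1, hence disc K = -303 and O_K = ℤ[(1+√-303)/2].
Since gcd(983, -303) = 1 the prime 983 does not ramify.
(-303/983) = 680^491 mod 983 = 1, giving Legendre symbol 1.
Legendre symbol 1 ⇒ 983 is split.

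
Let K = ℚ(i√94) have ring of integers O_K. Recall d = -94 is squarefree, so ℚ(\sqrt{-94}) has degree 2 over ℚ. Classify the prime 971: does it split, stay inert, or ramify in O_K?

-94 mod 4 = 2, hence disc K = 4·(-94) = -376 and O_K = ℤ[√-94].
971 ∤ -376, so 971 is unramified.
Compute (-94/971) via Euler: 877^((971-1)/2) mod 971 = 1, so (-94/971) = 1.
Legendre symbol 1 ⇒ 971 is split.

p splits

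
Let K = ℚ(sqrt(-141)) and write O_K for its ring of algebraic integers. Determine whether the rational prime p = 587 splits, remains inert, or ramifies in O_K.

inert — (587) stays prime in O_K

d = -141 ≡ 3 (mod 4), so O_K = ℤ[√-141] and disc(K) = 4d = -564.
Since gcd(587, -564) = 1 the prime 587 does not ramify.
Euler's criterion: (-141)^293 mod 587 = 586. Thus (-141|587) = -1.
d is a non-residue mod p, hence 587 remains inert in O_K.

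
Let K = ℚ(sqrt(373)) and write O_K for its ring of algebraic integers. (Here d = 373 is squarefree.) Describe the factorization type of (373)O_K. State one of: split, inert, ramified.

ramifies in O_K

d = 373 ≡ 1 (mod 4), so O_K = ℤ[(1+√373)/2] and disc(K) = d = 373.
disc(K) = 373 = 373·1, so p = 373 is ramified.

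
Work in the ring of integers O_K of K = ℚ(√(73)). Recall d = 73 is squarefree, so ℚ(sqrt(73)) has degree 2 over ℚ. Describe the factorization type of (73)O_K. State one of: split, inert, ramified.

Since 73 ≡ 1 mod 4, the ring of integers is ℤ[(1+√73)/2] with discriminant 73.
73 divides disc(K) = 73, so 73 ramifies.

ramified — (73) = 𝔭²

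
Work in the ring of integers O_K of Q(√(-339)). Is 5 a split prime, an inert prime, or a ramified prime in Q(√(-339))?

split

d = -339 ≡ 1 (mod 4), so O_K = ℤ[(1+√-339)/2] and disc(K) = d = -339.
Since gcd(5, -339) = 1 the prime 5 does not ramify.
Compute (-339/5) via Euler: 1^((5-1)/2) mod 5 = 1, so (-339/5) = 1.
(-339/5) = 1, so 5 splits.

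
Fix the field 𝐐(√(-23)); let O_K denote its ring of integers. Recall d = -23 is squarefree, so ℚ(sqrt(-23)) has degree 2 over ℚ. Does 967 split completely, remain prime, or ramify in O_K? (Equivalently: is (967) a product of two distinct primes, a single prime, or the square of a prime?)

Since -23 ≡ 1 mod 4, the ring of integers is ℤ[(1+√-23)/2] with discriminant -23.
Since gcd(967, -23) = 1 the prime 967 does not ramify.
Compute (-23/967) via Euler: 944^((967-1)/2) mod 967 = 1, so (-23/967) = 1.
Legendre symbol 1 ⇒ 967 is split.

split — (967) = 𝔭₁𝔭₂ with 𝔭₁ ≠ 𝔭₂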